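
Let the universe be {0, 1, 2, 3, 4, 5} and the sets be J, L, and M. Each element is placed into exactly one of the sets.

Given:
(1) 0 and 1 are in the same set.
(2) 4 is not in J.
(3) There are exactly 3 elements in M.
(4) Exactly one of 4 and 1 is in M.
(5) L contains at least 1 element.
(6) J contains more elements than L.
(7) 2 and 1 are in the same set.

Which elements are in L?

L = {4}

From (2): 4 ∉ J.
Suppose 0 ∈ L: no assignment then satisfies all the clues, so 0 ∉ L.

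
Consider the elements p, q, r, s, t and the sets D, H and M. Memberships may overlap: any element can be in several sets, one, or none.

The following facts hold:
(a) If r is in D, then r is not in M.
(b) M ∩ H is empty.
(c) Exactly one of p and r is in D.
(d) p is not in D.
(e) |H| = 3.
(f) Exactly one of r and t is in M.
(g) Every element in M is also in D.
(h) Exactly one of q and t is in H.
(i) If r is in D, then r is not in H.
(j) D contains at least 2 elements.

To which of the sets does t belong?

t: D, M

From (d): p ∉ D.
(c) (exactly one): r ∈ D.
(g) contrapositive: p ∉ M.
(i): r ∉ H.
(a): r ∉ M.
(f) (exactly one): t ∈ M.
(g) with t ∈ M: t ∈ D.
(b) (disjoint): t ∉ H.
(e): only 3 candidates remain for H, so all are in.
(b) (disjoint): q ∉ M.
(b) (disjoint): s ∉ M.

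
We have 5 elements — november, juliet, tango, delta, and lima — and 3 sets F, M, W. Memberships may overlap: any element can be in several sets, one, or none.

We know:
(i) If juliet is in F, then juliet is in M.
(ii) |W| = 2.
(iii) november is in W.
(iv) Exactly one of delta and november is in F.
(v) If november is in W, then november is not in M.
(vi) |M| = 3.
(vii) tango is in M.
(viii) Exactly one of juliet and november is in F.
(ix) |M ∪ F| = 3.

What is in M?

M = {delta, juliet, tango}

From (iii): november ∈ W.
From (vii): tango ∈ M.
(v): november ∉ M.
Suppose juliet ∉ M: no assignment then satisfies all the clues, so juliet ∈ M.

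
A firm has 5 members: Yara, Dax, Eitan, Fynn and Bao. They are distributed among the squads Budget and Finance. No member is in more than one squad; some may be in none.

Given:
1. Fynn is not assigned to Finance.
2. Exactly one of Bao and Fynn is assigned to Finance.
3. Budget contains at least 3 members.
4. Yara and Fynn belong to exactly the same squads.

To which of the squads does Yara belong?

Yara: Budget

From (1): Fynn ∉ Finance.
(2) (exactly one): Bao ∈ Finance.
(4): Yara matches Fynn: Yara ∉ Finance.
Suppose Yara ∉ Budget: no assignment then satisfies all the clues, so Yara ∈ Budget.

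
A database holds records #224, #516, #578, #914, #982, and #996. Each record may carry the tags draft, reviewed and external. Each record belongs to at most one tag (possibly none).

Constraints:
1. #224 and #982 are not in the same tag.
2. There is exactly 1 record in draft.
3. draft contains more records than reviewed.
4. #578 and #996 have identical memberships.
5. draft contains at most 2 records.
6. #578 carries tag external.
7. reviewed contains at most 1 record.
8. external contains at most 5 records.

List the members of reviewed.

reviewed = {}

From (6): #578 ∈ external.
(4): #996 matches #578: #996 ∉ draft.
(4): #996 matches #578: #996 ∉ reviewed.
(4): #996 matches #578: #996 ∈ external.
Suppose #224 ∈ reviewed: no assignment then satisfies all the clues, so #224 ∉ reviewed.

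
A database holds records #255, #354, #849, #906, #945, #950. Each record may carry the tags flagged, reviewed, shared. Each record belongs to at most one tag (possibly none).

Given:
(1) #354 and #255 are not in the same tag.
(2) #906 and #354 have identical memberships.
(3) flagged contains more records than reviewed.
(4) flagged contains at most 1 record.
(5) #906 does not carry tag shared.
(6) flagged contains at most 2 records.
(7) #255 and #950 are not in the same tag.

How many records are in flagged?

From (5): #906 ∉ shared.
(2): #354 matches #906: #354 ∉ shared.
Suppose #255 ∈ reviewed: no assignment then satisfies all the clues, so #255 ∉ reviewed.

1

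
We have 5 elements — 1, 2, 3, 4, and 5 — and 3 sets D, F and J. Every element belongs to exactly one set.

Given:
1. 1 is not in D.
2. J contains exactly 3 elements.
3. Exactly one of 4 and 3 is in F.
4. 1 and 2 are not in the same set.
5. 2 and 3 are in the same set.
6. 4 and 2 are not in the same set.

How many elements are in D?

0

From (1): 1 ∉ D.
Suppose 2 ∈ D: no assignment then satisfies all the clues, so 2 ∉ D.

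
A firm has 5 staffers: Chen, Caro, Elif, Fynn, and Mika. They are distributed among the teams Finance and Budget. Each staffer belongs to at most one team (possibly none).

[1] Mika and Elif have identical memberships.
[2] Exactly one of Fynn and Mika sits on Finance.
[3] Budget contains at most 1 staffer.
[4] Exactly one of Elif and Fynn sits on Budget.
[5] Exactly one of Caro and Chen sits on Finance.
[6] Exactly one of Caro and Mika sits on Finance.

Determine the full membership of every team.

Finance = {Chen, Elif, Mika}; Budget = {Fynn}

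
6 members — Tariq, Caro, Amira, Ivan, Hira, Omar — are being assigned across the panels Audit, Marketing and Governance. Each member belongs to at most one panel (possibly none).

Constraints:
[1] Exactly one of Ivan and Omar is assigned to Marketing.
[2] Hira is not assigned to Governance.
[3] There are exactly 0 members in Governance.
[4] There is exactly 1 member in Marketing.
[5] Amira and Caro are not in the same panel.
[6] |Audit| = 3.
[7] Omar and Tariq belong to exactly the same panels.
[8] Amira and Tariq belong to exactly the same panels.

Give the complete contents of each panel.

Audit = {Amira, Omar, Tariq}; Marketing = {Ivan}; Governance = {}

From (2): Hira ∉ Governance.
(3): Governance already has 0, so the rest are out.
Suppose Tariq ∉ Audit: no assignment then satisfies all the clues, so Tariq ∈ Audit.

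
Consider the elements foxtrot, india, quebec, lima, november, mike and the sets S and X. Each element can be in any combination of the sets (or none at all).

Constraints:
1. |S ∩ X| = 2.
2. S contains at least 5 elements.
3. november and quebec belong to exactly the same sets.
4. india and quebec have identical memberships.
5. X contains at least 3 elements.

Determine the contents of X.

X = {foxtrot, lima, mike}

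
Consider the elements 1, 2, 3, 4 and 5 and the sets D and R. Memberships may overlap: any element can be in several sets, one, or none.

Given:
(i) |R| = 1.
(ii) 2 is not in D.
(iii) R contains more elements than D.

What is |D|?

0

From (ii): 2 ∉ D.
Suppose 1 ∈ D: no assignment then satisfies all the clues, so 1 ∉ D.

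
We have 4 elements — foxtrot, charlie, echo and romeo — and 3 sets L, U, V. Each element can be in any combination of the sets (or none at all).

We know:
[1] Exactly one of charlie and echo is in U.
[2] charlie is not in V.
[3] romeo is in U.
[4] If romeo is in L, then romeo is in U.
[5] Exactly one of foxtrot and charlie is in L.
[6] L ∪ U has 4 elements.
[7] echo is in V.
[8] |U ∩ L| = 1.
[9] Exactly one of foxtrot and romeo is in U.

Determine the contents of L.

From (2): charlie ∉ V.
From (3): romeo ∈ U.
From (7): echo ∈ V.
(9) (exactly one): foxtrot ∉ U.
Suppose foxtrot ∉ L: no assignment then satisfies all the clues, so foxtrot ∈ L.

L = {echo, foxtrot, romeo}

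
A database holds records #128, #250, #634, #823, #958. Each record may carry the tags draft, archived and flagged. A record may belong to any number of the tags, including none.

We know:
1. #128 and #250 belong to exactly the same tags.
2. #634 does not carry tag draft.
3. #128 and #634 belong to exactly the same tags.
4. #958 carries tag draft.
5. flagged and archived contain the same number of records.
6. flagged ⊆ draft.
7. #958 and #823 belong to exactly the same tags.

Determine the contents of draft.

draft = {#823, #958}

From (2): #634 ∉ draft.
From (4): #958 ∈ draft.
(3): #128 matches #634: #128 ∉ draft.
(6) contrapositive: #128 ∉ flagged.
(6) contrapositive: #634 ∉ flagged.
(7): #823 matches #958: #823 ∈ draft.
(1): #250 matches #128: #250 ∉ draft.
(1): #250 matches #128: #250 ∉ flagged.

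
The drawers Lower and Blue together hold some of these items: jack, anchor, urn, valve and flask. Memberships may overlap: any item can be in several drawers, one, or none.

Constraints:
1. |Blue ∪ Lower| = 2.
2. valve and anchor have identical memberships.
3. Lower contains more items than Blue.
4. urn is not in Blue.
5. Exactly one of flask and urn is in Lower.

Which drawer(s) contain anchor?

anchor: none

From (4): urn ∉ Blue.
Suppose anchor ∈ Lower: no assignment then satisfies all the clues, so anchor ∉ Lower.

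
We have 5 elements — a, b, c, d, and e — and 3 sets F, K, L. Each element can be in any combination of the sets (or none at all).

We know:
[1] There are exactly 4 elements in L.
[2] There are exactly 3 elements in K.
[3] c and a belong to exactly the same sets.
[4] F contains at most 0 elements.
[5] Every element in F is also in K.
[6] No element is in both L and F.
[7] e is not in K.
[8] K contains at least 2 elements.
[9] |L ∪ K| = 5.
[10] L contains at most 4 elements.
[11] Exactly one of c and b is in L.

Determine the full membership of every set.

F = {}; K = {a, b, c}; L = {a, c, d, e}

From (7): e ∉ K.
(4): F already has 0, so the rest are out.
Suppose a ∉ K: no assignment then satisfies all the clues, so a ∈ K.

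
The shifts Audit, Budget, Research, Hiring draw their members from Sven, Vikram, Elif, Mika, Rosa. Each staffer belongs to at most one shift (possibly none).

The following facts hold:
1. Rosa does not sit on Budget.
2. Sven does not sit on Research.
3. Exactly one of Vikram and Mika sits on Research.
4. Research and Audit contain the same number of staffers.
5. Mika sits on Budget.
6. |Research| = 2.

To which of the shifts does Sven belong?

From (1): Rosa ∉ Budget.
From (2): Sven ∉ Research.
From (5): Mika ∈ Budget.
(3) (exactly one): Vikram ∈ Research.
Suppose Sven ∉ Audit: no assignment then satisfies all the clues, so Sven ∈ Audit.

Sven: Audit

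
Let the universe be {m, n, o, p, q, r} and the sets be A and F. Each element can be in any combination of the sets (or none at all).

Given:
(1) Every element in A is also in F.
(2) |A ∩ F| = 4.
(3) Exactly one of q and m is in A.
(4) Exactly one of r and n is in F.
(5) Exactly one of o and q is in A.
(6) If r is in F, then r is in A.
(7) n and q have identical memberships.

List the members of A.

A = {m, o, p, r}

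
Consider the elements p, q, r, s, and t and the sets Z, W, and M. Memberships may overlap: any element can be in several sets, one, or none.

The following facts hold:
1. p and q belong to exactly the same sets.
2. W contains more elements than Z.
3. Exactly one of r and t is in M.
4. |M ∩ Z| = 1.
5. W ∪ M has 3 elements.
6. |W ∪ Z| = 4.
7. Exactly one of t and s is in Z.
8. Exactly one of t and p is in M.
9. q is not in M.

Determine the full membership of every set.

Z = {r, t}; W = {p, q, t}; M = {t}

From (9): q ∉ M.
(1): p matches q: p ∉ M.
(8) (exactly one): t ∈ M.
(3) (exactly one): r ∉ M.
Suppose p ∈ Z: no assignment then satisfies all the clues, so p ∉ Z.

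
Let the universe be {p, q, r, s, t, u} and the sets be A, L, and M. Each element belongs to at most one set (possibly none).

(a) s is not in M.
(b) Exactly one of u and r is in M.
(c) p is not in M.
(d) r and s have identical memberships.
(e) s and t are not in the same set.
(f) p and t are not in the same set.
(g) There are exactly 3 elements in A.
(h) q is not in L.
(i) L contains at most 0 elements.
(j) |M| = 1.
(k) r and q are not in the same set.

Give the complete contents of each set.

A = {p, r, s}; L = {}; M = {u}

From (a): s ∉ M.
From (c): p ∉ M.
From (h): q ∉ L.
(d): r matches s: r ∉ M.
(i): L already has 0, so the rest are out.
(b) (exactly one): u ∈ M.
(j): M already has 1, so the rest are out.
Suppose p ∉ A: no assignment then satisfies all the clues, so p ∈ A.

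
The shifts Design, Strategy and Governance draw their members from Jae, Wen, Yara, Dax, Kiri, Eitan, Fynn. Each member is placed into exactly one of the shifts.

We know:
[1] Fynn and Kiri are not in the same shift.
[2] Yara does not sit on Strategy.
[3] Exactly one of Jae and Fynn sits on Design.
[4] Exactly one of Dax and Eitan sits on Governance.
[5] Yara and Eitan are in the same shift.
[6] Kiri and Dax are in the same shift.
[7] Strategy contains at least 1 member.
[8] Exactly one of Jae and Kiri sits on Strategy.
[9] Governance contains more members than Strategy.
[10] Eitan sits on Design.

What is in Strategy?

Strategy = {Jae}

From (2): Yara ∉ Strategy.
From (10): Eitan ∈ Design.
(4) (exactly one): Dax ∈ Governance.
(5): Yara matches Eitan: Yara ∈ Design.
(6): Kiri matches Dax: Kiri ∉ Design.
(6): Kiri matches Dax: Kiri ∉ Strategy.
(6): Kiri matches Dax: Kiri ∈ Governance.
(8) (exactly one): Jae ∈ Strategy.
(1): Fynn ∉ Governance.
(3) (exactly one): Fynn ∈ Design.
Suppose Wen ∈ Strategy: no assignment then satisfies all the clues, so Wen ∉ Strategy.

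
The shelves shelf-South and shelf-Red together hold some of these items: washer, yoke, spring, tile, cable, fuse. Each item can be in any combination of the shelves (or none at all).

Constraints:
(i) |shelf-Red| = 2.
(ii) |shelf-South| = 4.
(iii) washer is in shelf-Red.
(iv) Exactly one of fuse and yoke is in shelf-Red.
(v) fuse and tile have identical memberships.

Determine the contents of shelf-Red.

shelf-Red = {washer, yoke}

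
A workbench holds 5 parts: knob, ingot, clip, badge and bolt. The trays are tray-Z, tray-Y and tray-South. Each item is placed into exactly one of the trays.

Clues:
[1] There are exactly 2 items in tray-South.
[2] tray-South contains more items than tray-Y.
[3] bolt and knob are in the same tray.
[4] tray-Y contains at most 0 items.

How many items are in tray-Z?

3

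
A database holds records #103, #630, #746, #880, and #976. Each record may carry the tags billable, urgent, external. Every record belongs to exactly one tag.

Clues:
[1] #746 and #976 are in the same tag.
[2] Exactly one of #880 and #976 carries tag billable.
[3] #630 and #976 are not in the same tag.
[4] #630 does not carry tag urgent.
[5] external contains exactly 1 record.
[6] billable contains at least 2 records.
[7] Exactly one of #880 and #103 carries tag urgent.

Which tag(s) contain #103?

From (4): #630 ∉ urgent.
Suppose #103 ∉ billable: no assignment then satisfies all the clues, so #103 ∈ billable.

#103: billable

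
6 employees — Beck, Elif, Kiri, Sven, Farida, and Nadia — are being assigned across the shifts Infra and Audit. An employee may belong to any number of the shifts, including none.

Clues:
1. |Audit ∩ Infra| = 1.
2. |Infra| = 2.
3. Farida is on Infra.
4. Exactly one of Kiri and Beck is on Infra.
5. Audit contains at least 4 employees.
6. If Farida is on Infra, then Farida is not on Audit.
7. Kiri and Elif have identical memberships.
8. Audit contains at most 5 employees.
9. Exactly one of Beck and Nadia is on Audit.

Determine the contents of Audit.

Audit = {Beck, Elif, Kiri, Sven}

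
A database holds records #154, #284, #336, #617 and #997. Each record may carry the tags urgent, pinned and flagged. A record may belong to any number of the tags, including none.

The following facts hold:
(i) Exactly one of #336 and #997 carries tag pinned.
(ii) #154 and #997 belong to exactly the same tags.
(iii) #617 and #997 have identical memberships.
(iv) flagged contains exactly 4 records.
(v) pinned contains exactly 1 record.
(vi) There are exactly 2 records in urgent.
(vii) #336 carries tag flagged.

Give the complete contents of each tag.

urgent = {#284, #336}; pinned = {#336}; flagged = {#154, #336, #617, #997}

From (vii): #336 ∈ flagged.
Suppose #154 ∈ urgent: no assignment then satisfies all the clues, so #154 ∉ urgent.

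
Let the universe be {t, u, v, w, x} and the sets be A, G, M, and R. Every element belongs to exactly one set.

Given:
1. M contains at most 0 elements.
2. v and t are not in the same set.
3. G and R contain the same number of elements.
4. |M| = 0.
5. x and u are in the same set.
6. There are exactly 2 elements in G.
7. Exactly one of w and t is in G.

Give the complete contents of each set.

A = {t}; G = {v, w}; M = {}; R = {u, x}

(1): M already has 0, so the rest are out.
Suppose t ∉ A: no assignment then satisfies all the clues, so t ∈ A.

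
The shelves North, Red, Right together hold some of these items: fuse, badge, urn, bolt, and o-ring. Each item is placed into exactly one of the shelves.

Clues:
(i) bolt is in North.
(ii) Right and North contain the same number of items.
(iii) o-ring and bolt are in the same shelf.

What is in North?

North = {bolt, o-ring}

From (i): bolt ∈ North.
(iii): o-ring matches bolt: o-ring ∈ North.
Suppose fuse ∈ North: no assignment then satisfies all the clues, so fuse ∉ North.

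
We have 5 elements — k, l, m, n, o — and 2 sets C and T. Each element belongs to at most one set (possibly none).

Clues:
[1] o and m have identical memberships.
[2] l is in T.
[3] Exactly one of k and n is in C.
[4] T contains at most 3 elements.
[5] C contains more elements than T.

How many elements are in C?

3

From (2): l ∈ T.
Suppose m ∉ C: no assignment then satisfies all the clues, so m ∈ C.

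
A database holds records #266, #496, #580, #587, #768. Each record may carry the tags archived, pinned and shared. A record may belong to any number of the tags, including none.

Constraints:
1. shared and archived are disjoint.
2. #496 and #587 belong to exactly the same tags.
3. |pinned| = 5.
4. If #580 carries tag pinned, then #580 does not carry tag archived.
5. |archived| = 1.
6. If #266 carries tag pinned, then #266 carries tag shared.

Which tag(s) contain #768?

#768: archived, pinned

(3): only 5 candidates remain for pinned, so all are in.
(4): #580 ∉ archived.
(6): #266 ∈ shared.
(1) (disjoint): #266 ∉ archived.
Suppose #768 ∉ archived: no assignment then satisfies all the clues, so #768 ∈ archived.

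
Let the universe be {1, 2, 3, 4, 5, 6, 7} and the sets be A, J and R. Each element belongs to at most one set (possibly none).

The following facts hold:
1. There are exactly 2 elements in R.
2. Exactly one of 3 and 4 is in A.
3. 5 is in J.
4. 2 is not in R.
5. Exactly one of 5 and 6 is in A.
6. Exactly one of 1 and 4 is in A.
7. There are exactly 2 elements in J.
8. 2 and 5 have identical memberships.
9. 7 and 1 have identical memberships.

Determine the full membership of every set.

A = {4, 6}; J = {2, 5}; R = {1, 7}

From (3): 5 ∈ J.
From (4): 2 ∉ R.
(5) (exactly one): 6 ∈ A.
(8): 2 matches 5: 2 ∉ A.
(8): 2 matches 5: 2 ∈ J.
(7): J already has 2, so the rest are out.
Suppose 1 ∈ A: no assignment then satisfies all the clues, so 1 ∉ A.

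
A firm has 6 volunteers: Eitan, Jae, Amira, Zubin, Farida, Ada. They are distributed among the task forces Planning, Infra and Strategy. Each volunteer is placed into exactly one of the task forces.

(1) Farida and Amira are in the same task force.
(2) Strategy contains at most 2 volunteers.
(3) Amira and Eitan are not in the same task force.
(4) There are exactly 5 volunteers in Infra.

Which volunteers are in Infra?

Infra = {Ada, Amira, Farida, Jae, Zubin}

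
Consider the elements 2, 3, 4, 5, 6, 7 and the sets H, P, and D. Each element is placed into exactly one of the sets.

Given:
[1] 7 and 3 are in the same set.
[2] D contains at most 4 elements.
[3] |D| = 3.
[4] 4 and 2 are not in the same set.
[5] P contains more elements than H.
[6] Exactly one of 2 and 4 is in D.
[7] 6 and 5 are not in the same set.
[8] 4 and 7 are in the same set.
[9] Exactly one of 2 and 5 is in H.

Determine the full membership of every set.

H = {5}; P = {2, 6}; D = {3, 4, 7}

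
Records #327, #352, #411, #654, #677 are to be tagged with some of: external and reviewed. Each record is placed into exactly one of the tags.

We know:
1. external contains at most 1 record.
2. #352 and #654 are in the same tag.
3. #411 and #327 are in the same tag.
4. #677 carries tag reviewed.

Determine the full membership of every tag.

external = {}; reviewed = {#327, #352, #411, #654, #677}

From (4): #677 ∈ reviewed.
Suppose #327 ∈ external: no assignment then satisfies all the clues, so #327 ∉ external.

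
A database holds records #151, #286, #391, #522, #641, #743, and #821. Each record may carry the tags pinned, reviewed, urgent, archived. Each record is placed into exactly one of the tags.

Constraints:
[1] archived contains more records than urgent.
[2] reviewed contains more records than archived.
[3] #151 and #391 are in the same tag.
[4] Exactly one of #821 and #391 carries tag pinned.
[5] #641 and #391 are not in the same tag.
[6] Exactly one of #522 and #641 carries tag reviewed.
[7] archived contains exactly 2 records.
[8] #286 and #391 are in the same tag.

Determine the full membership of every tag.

pinned = {#821}; reviewed = {#151, #286, #391, #522}; urgent = {}; archived = {#641, #743}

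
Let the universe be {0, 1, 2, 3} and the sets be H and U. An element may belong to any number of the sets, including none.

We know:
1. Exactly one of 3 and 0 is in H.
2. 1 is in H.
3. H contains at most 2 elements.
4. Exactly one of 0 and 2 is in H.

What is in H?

H = {0, 1}

From (2): 1 ∈ H.
Suppose 0 ∉ H: no assignment then satisfies all the clues, so 0 ∈ H.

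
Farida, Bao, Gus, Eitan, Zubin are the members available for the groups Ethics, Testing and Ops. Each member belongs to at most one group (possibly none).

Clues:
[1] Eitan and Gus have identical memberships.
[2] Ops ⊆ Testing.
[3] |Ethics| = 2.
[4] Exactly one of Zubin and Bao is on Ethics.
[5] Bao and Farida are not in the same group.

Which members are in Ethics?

Ethics = {Farida, Zubin}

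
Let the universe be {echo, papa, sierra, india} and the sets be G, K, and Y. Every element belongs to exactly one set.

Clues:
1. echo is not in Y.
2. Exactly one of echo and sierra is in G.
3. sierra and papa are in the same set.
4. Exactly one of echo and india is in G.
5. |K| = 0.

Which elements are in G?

G = {echo}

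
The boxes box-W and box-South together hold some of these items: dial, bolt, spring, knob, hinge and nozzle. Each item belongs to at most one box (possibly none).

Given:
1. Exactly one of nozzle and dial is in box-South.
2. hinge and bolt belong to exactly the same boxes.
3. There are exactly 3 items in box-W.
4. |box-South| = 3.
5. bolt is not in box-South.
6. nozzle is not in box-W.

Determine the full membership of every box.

box-W = {bolt, dial, hinge}; box-South = {knob, nozzle, spring}

From (5): bolt ∉ box-South.
From (6): nozzle ∉ box-W.
(2): hinge matches bolt: hinge ∉ box-South.
Suppose dial ∉ box-W: no assignment then satisfies all the clues, so dial ∈ box-W.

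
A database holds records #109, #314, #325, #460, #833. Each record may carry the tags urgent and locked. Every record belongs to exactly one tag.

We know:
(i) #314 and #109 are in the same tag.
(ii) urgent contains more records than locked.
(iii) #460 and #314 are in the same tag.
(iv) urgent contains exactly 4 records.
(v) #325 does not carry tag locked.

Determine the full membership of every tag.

urgent = {#109, #314, #325, #460}; locked = {#833}

From (v): #325 ∉ locked.
Only one tag left: #325 ∈ urgent.
Suppose #109 ∉ urgent: no assignment then satisfies all the clues, so #109 ∈ urgent.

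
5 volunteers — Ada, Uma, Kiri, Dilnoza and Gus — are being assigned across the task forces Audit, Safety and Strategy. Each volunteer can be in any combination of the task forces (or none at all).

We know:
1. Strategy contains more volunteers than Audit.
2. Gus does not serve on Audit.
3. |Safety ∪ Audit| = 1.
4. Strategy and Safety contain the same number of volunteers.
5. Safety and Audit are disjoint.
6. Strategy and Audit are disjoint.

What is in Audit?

Audit = {}

From (2): Gus ∉ Audit.
Suppose Ada ∈ Audit: no assignment then satisfies all the clues, so Ada ∉ Audit.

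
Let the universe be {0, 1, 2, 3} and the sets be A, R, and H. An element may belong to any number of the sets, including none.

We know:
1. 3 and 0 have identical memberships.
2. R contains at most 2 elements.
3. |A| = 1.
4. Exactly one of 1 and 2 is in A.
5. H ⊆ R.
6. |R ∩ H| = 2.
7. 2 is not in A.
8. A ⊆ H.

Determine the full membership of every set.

From (7): 2 ∉ A.
(4) (exactly one): 1 ∈ A.
(8) with 1 ∈ A: 1 ∈ H.
(3): A already has 1, so the rest are out.
(5) with 1 ∈ H: 1 ∈ R.
Suppose 0 ∈ R: no assignment then satisfies all the clues, so 0 ∉ R.

A = {1}; R = {1, 2}; H = {1, 2}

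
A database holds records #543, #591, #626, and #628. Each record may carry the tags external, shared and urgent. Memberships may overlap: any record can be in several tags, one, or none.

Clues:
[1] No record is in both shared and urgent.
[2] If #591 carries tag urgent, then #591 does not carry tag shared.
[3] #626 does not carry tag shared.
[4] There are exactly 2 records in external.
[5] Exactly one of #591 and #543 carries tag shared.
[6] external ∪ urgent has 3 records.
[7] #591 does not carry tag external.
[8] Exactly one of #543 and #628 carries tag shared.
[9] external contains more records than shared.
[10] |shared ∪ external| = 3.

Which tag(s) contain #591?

From (3): #626 ∉ shared.
From (7): #591 ∉ external.
Suppose #591 ∈ shared: no assignment then satisfies all the clues, so #591 ∉ shared.

#591: urgent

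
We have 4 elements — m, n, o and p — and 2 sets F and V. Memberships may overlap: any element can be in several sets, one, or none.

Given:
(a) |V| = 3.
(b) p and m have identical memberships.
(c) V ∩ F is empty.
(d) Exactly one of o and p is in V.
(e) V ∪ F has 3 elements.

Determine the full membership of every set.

F = {}; V = {m, n, p}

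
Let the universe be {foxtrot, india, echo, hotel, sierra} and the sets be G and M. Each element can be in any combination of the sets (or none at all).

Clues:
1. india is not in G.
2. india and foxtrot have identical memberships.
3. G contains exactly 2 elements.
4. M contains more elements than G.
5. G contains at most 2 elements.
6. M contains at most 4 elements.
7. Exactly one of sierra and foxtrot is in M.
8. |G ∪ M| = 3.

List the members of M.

From (1): india ∉ G.
(2): foxtrot matches india: foxtrot ∉ G.
Suppose foxtrot ∈ M: no assignment then satisfies all the clues, so foxtrot ∉ M.

M = {echo, hotel, sierra}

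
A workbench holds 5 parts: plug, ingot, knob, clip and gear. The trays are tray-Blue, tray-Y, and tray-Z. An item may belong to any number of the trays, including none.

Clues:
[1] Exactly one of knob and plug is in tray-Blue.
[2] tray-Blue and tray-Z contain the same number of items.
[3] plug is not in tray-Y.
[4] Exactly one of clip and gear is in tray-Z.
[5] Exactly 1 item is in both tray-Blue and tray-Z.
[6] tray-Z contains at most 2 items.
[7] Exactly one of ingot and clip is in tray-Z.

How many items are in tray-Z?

2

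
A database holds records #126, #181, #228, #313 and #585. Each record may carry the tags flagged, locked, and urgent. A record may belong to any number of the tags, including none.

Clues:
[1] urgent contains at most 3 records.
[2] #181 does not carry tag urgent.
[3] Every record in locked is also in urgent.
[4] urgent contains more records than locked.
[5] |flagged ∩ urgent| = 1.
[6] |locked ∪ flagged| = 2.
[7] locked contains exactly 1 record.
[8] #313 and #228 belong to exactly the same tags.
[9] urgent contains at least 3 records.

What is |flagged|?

2

From (2): #181 ∉ urgent.
(3) contrapositive: #181 ∉ locked.
Suppose #228 ∈ flagged: no assignment then satisfies all the clues, so #228 ∉ flagged.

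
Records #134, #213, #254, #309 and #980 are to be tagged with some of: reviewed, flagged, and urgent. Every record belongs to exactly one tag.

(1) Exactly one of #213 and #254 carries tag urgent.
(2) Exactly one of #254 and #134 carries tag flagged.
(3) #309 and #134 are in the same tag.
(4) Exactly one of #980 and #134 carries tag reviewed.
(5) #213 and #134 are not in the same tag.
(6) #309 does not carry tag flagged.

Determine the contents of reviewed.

reviewed = {#134, #309}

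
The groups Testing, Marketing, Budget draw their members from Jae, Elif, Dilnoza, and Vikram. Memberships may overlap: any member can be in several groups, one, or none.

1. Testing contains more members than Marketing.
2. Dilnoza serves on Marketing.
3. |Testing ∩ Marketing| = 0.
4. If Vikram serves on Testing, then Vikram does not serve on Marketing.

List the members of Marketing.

Marketing = {Dilnoza}

From (2): Dilnoza ∈ Marketing.
Suppose Jae ∈ Marketing: no assignment then satisfies all the clues, so Jae ∉ Marketing.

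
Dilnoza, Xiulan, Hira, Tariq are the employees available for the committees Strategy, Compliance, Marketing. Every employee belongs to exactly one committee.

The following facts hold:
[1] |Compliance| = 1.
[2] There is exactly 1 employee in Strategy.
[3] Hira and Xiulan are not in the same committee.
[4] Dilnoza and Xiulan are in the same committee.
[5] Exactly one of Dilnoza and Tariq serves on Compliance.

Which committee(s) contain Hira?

Hira: Strategy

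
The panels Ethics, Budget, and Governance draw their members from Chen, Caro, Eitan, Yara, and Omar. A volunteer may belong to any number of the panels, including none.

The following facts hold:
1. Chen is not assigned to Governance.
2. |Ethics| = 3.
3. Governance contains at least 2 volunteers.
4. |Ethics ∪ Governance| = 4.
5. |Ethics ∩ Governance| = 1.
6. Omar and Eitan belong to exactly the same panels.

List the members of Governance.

Governance = {Caro, Yara}

From (1): Chen ∉ Governance.
Suppose Caro ∉ Governance: no assignment then satisfies all the clues, so Caro ∈ Governance.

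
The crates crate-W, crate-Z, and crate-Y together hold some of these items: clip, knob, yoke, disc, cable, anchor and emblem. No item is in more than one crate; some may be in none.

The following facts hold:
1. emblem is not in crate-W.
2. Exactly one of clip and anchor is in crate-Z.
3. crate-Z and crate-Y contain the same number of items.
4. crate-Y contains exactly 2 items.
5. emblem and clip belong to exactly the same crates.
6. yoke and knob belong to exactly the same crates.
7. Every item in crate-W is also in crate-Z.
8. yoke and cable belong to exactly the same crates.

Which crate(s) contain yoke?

yoke: none

From (1): emblem ∉ crate-W.
(5): clip matches emblem: clip ∉ crate-W.
Suppose yoke ∈ crate-W: no assignment then satisfies all the clues, so yoke ∉ crate-W.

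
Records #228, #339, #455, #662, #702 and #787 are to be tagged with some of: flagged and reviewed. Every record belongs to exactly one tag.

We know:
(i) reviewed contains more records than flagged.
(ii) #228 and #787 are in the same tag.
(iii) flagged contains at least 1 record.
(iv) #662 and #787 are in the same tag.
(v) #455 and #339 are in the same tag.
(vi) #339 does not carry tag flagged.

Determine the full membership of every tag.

flagged = {#702}; reviewed = {#228, #339, #455, #662, #787}

From (vi): #339 ∉ flagged.
(v): #455 matches #339: #455 ∉ flagged.
Only one tag left: #339 ∈ reviewed.
Only one tag left: #455 ∈ reviewed.
Suppose #228 ∈ flagged: no assignment then satisfies all the clues, so #228 ∉ flagged.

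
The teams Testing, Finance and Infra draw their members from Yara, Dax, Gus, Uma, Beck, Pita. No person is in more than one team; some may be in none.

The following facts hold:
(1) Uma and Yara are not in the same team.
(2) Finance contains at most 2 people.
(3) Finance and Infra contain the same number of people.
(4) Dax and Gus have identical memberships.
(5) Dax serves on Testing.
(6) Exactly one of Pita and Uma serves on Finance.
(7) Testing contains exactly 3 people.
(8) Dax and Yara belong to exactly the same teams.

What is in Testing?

From (5): Dax ∈ Testing.
(4): Gus matches Dax: Gus ∈ Testing.
(8): Yara matches Dax: Yara ∈ Testing.
(1): Uma ∉ Testing.
(7): Testing already has 3, so the rest are out.

Testing = {Dax, Gus, Yara}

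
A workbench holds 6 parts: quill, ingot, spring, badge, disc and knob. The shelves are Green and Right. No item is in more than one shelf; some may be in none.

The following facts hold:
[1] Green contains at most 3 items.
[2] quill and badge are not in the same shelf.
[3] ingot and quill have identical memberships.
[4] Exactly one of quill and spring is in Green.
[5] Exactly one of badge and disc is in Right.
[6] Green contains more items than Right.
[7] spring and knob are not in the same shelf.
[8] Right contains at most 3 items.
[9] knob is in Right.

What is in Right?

Right = {badge, knob}

From (9): knob ∈ Right.
(7): spring ∉ Right.
Suppose quill ∈ Right: no assignment then satisfies all the clues, so quill ∉ Right.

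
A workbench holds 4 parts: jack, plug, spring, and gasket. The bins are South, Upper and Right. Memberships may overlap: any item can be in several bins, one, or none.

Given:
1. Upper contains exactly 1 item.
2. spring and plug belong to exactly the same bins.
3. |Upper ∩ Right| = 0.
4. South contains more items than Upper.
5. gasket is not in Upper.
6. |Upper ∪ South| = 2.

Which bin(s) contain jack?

jack: South, Upper

From (5): gasket ∉ Upper.
Suppose jack ∉ South: no assignment then satisfies all the clues, so jack ∈ South.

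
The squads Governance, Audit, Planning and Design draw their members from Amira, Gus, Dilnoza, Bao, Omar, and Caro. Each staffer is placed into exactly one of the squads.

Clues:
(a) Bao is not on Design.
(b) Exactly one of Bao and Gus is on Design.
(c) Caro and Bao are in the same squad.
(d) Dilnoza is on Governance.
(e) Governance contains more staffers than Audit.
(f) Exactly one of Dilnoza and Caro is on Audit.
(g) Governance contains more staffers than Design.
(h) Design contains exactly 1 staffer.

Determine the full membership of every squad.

Governance = {Amira, Dilnoza, Omar}; Audit = {Bao, Caro}; Planning = {}; Design = {Gus}

From (a): Bao ∉ Design.
From (d): Dilnoza ∈ Governance.
(b) (exactly one): Gus ∈ Design.
(c): Caro matches Bao: Caro ∉ Design.
(f) (exactly one): Caro ∈ Audit.
(h): Design already has 1, so the rest are out.
(c): Bao matches Caro: Bao ∉ Governance.
(c): Bao matches Caro: Bao ∈ Audit.
Suppose Amira ∉ Governance: no assignment then satisfies all the clues, so Amira ∈ Governance.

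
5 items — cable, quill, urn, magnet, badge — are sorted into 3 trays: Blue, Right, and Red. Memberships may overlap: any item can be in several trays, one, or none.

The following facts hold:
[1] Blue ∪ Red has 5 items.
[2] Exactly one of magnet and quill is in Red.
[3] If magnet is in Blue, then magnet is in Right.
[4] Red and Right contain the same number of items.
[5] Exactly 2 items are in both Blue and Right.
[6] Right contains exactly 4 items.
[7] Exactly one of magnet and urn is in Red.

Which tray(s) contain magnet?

magnet: Blue, Right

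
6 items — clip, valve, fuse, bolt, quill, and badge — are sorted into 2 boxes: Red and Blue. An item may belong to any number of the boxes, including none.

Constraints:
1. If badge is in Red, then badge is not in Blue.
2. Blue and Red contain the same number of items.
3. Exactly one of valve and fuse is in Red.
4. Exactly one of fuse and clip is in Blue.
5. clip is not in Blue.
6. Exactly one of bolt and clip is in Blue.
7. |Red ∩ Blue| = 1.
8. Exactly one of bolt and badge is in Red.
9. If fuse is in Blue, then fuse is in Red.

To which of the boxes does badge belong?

badge: Red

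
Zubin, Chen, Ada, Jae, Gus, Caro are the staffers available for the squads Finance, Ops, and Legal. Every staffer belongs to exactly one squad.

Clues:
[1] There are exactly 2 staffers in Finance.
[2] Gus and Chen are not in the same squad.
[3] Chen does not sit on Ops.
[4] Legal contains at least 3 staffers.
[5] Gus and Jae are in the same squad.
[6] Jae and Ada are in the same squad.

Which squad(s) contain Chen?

Chen: Finance

From (3): Chen ∉ Ops.
Suppose Chen ∉ Finance: no assignment then satisfies all the clues, so Chen ∈ Finance.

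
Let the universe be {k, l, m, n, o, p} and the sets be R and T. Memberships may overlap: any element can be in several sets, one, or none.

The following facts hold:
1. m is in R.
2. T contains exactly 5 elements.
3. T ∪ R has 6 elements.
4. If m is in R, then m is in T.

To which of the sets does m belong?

m: R, T

From (1): m ∈ R.
(4): m ∈ T.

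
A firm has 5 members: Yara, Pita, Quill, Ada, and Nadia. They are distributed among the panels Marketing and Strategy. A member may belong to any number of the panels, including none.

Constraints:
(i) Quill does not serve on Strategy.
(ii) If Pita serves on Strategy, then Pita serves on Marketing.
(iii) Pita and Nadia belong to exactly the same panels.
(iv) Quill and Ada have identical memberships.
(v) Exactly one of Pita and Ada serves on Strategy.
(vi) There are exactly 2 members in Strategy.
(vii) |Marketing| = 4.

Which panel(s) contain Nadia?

Nadia: Marketing, Strategy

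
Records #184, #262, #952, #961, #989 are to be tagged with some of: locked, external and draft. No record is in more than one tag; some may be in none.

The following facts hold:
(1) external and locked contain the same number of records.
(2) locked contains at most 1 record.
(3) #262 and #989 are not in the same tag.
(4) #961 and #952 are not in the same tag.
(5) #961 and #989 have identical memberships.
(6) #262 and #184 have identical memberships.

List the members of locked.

locked = {}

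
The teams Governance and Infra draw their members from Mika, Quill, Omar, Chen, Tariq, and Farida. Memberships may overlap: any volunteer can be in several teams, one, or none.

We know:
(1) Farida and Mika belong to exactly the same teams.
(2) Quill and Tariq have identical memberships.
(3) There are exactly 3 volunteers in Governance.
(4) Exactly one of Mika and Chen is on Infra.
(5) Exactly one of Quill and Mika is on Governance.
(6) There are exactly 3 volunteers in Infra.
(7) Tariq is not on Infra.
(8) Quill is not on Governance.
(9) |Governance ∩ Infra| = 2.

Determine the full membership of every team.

Governance = {Chen, Farida, Mika}; Infra = {Farida, Mika, Omar}

From (7): Tariq ∉ Infra.
From (8): Quill ∉ Governance.
(2): Tariq matches Quill: Tariq ∉ Governance.
(2): Quill matches Tariq: Quill ∉ Infra.
(5) (exactly one): Mika ∈ Governance.
(1): Farida matches Mika: Farida ∈ Governance.
Suppose Mika ∉ Infra: no assignment then satisfies all the clues, so Mika ∈ Infra.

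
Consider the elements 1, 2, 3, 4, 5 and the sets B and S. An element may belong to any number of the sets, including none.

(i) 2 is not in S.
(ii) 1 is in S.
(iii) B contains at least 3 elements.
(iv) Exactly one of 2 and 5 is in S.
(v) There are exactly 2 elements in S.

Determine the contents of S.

From (i): 2 ∉ S.
From (ii): 1 ∈ S.
(iv) (exactly one): 5 ∈ S.
(v): S already has 2, so the rest are out.

S = {1, 5}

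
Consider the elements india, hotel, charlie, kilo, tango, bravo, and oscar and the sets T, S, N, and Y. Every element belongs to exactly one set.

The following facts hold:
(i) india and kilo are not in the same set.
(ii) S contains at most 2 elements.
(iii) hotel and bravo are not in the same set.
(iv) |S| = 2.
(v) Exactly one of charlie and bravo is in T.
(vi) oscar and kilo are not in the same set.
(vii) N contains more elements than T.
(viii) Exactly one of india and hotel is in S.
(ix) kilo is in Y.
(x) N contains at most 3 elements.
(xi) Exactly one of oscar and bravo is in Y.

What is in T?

T = {charlie}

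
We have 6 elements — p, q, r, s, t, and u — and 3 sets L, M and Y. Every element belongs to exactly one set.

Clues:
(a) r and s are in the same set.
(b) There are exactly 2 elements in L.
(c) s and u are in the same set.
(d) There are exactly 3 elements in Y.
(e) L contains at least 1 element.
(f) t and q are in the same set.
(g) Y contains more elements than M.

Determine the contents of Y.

Y = {r, s, u}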